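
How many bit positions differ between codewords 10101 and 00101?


Count differing positions: ^ . . . . = 1 differences

1


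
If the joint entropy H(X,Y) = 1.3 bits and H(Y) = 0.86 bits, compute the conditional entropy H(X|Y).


H(X|Y) = H(X,Y) - H(Y) = 1.3 - 0.86 = 0.44

0.44 bits


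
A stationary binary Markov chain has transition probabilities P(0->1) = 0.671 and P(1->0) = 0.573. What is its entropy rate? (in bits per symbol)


Stationary distribution: pi_0 = p10/(p01+p10) = 0.4606, pi_1 = 0.5394. Entropy rate H' = pi_0*H(p01) + pi_1*H(p10) = 0.4606*0.9139 + 0.5394*0.9846 = 0.952

0.952 bits/symbol


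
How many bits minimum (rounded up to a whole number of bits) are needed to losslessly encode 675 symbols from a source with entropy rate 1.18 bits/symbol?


Minimum bits >= n * H = 675 * 1.18 = 796.5, rounded up to a whole number of bits = 797

797 bits


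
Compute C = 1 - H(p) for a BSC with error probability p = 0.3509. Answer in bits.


H(p) = -p*log2(p) - (1-p)*log2(1-p) = -0.3509*log2(0.3509) - 0.6491*log2(0.6491) = 0.530164 + 0.404706 = 0.9349. C = 1 - H(p) = 1 - 0.9349 = 0.0651

0.0651 bits


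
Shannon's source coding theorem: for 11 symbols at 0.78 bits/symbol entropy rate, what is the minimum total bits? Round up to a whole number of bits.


Minimum bits >= n * H = 11 * 0.78 = 8.58, rounded up to a whole number of bits = 9

9 bits


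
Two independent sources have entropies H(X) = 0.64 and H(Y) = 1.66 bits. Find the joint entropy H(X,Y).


For independent variables, H(X,Y) = H(X) + H(Y) = 0.64 + 1.66 = 2.3

2.3 bits


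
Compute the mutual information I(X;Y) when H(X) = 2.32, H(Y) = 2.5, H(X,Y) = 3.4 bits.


I(X;Y) = H(X) + H(Y) - H(X,Y) = 2.32 + 2.5 - 3.4 = 1.42

1.42 bits


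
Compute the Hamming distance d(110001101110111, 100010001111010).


Count differing positions: . ^ . . ^ ^ ^ . . . . ^ ^ . ^ = 7 differences

7


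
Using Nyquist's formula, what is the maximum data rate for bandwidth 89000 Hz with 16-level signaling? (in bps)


Rate = 2 * B * log2(M) = 2 * 89000 * 4.0 = 712000.0

712000.0 bps


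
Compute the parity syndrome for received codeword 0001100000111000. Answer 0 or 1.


Syndrome = XOR of all bits = 0 XOR 0 XOR 0 XOR 1 XOR 1 XOR 0 XOR 0 XOR 0 XOR 0 XOR 0 XOR 1 XOR 1 XOR 1 XOR 0 XOR 0 XOR 0 = 1

1


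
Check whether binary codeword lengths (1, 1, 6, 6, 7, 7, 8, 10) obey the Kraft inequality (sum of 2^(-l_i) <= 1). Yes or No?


Kraft sum = sum(2^(-l_i)) = 1.0518, need <= 1. Result: violated (a binary prefix-free code with these lengths cannot exist)

No


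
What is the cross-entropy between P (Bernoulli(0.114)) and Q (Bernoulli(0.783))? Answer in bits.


H(P,Q) = -p*log2(q) - (1-p)*log2(1-q). -0.114*log2(0.783) = 0.040232; -0.886*log2(0.217) = 1.952950. H(P,Q) = 0.040232 + 1.952950 = 1.9932

1.9932 bits


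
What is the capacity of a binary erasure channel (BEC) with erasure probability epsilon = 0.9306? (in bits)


C = 1 - epsilon = 1 - 0.9306 = 0.0694

0.0694 bits


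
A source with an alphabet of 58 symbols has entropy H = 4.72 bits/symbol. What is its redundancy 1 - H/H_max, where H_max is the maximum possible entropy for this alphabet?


H_max = log2(K) = log2(58) = 5.858 bits/symbol. Redundancy = 1 - H/H_max = 1 - 4.72/5.858 = 1 - 0.8057 = 0.1943

0.1943


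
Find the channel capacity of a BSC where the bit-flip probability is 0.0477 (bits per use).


H(p) = -p*log2(p) - (1-p)*log2(1-p) = -0.0477*log2(0.0477) - 0.9523*log2(0.9523) = 0.209397 + 0.067149 = 0.2765. C = 1 - H(p) = 1 - 0.2765 = 0.7235

0.7235 bits


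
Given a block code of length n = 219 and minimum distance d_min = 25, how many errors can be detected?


Detection capability = d_min - 1 = 25 - 1 = 24

24 errors


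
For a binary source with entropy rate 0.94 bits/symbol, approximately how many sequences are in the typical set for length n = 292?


log2|A_typical| = nH = 292 * 0.94 = 274.48, so |A_typical| ~ 2^274.48 = 4.234e+82

4.234e+82


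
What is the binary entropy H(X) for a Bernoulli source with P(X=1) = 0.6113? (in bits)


H = -p*log2(p) - (1-p)*log2(1-p). -0.6113*log2(0.6113) = 0.434052; -0.3887*log2(0.3887) = 0.529903. H = 0.434052 + 0.529903 = 0.964

0.964 bits


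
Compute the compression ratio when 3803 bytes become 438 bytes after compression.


Ratio = original / compressed = 3803 / 438 = 8.6826

8.6826


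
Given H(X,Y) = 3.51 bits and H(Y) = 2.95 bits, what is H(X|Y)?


H(X|Y) = H(X,Y) - H(Y) = 3.51 - 2.95 = 0.56

0.56 bits


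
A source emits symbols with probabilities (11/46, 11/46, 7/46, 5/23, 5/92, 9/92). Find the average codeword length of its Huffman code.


Huffman construction (repeatedly merge the two least-probable nodes; each merge adds 1 bit to every symbol beneath it): 5/92 + 9/92 = 7/46; 7/46 + 7/46 = 7/23; 5/23 + 11/46 = 21/46; 11/46 + 7/23 = 25/46; 21/46 + 25/46 = 1. Resulting codeword lengths (in the order the probabilities were given): (2, 2, 3, 2, 4, 4). L_avg = sum(p_i * l_i) = 11/46*2 + 11/46*2 + 7/46*3 + 5/23*2 + 5/92*4 + 9/92*4 = 113/46 = 2.4565

2.4565 bits


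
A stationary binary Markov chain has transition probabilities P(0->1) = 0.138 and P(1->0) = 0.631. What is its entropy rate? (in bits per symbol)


Stationary distribution: pi_0 = p10/(p01+p10) = 0.8205, pi_1 = 0.1795. Entropy rate H' = pi_0*H(p01) + pi_1*H(p10) = 0.8205*0.579 + 0.1795*0.9499 = 0.6455

0.6455 bits/symbol


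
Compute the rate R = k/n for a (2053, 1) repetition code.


Rate = k/n = 1/2053

1/2053


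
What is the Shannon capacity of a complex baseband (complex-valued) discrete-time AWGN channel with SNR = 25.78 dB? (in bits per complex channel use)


SNR_linear = 10^(25.78/10) = 378.4426; C = log2(1 + SNR_linear) = log2(1 + 378.4426) = 8.5677

8.5677 bits/channel use


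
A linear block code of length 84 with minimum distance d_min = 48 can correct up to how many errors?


Correction capability = floor((d-1)/2) = floor((48-1)/2) = 23

23 errors


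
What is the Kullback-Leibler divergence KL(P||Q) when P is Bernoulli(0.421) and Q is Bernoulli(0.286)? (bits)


KL = p*log2(p/q) + (1-p)*log2((1-p)/(1-q)) = 0.421*log2(0.421/0.286) + 0.579*log2(0.579/0.714) = 0.0598

0.0598 bits


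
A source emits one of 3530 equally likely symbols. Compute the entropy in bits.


H = log2(n) = log2(3530) = 11.7855

11.7855 bits


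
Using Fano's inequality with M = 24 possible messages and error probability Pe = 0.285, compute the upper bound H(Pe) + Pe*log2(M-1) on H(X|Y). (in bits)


H(Pe) = -Pe*log2(Pe) - (1-Pe)*log2(1-Pe) = -0.285*log2(0.285) - 0.715*log2(0.715) = 0.516125 + 0.346049 = 0.8622. Pe*log2(M-1) = 0.285*log2(23) = 1.289215. Bound = H(Pe) + Pe*log2(M-1) = 0.516125 + 0.346049 + 1.289215 = 2.1514

2.1514 bits


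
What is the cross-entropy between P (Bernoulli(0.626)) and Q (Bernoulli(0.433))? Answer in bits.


H(P,Q) = -p*log2(q) - (1-p)*log2(1-q). -0.626*log2(0.433) = 0.755933; -0.374*log2(0.567) = 0.306149. H(P,Q) = 0.755933 + 0.306149 = 1.0621

1.0621 bits


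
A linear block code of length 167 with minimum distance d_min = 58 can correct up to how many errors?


Correction capability = floor((d-1)/2) = floor((58-1)/2) = 28

28 errors


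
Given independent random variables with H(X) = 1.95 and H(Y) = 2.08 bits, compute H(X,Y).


For independent variables, H(X,Y) = H(X) + H(Y) = 1.95 + 2.08 = 4.03

4.03 bits


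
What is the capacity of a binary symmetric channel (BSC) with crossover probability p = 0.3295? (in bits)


H(p) = -p*log2(p) - (1-p)*log2(1-p) = -0.3295*log2(0.3295) - 0.6705*log2(0.6705) = 0.527744 + 0.386671 = 0.9144. C = 1 - H(p) = 1 - 0.9144 = 0.0856

0.0856 bits


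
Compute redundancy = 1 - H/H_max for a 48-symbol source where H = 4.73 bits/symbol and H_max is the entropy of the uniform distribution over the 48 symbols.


H_max = log2(K) = log2(48) = 5.585 bits/symbol. Redundancy = 1 - H/H_max = 1 - 4.73/5.585 = 1 - 0.8469 = 0.1531

0.1531


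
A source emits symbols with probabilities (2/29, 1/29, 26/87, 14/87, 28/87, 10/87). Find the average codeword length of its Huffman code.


Huffman construction (repeatedly merge the two least-probable nodes; each merge adds 1 bit to every symbol beneath it): 1/29 + 2/29 = 3/29; 3/29 + 10/87 = 19/87; 14/87 + 19/87 = 11/29; 26/87 + 28/87 = 18/29; 11/29 + 18/29 = 1. Resulting codeword lengths (in the order the probabilities were given): (4, 4, 2, 2, 2, 3). L_avg = sum(p_i * l_i) = 2/29*4 + 1/29*4 + 26/87*2 + 14/87*2 + 28/87*2 + 10/87*3 = 202/87 = 2.3218

2.3218 bits


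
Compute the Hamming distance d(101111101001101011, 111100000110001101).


Count differing positions: . ^ . . ^ ^ ^ . ^ ^ ^ ^ ^ . . ^ ^ . = 11 differences

11


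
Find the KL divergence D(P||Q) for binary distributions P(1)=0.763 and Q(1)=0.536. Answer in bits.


KL = p*log2(p/q) + (1-p)*log2((1-p)/(1-q)) = 0.763*log2(0.763/0.536) + 0.237*log2(0.237/0.464) = 0.159

0.159 bits


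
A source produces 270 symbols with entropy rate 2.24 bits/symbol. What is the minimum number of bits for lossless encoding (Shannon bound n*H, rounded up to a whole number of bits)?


Minimum bits >= n * H = 270 * 2.24 = 604.8, rounded up to a whole number of bits = 605

605 bits


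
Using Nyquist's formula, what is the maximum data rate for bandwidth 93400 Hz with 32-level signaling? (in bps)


Rate = 2 * B * log2(M) = 2 * 93400 * 5.0 = 934000.0

934000.0 bps


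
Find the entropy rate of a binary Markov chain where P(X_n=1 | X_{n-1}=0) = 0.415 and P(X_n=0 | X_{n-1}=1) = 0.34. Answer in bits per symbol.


Stationary distribution: pi_0 = p10/(p01+p10) = 0.4503, pi_1 = 0.5497. Entropy rate H' = pi_0*H(p01) + pi_1*H(p10) = 0.4503*0.9791 + 0.5497*0.9248 = 0.9492

0.9492 bits/symbol


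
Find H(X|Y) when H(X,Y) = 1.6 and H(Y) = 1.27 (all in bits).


H(X|Y) = H(X,Y) - H(Y) = 1.6 - 1.27 = 0.33

0.33 bits


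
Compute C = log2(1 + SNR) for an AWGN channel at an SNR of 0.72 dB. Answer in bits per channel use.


SNR_linear = 10^(0.72/10) = 1.1803; C = log2(1 + SNR_linear) = log2(1 + 1.1803) = 1.1245

1.1245 bits/channel use


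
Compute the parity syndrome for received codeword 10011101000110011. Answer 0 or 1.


Syndrome = XOR of all bits = 1 XOR 0 XOR 0 XOR 1 XOR 1 XOR 1 XOR 0 XOR 1 XOR 0 XOR 0 XOR 0 XOR 1 XOR 1 XOR 0 XOR 0 XOR 1 XOR 1 = 1

1


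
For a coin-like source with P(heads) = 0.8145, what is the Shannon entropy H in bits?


H = -p*log2(p) - (1-p)*log2(1-p). -0.8145*log2(0.8145) = 0.241103; -0.1855*log2(0.1855) = 0.450859. H = 0.241103 + 0.450859 = 0.692

0.692 bits


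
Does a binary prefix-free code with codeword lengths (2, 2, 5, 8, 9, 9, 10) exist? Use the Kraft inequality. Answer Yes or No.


Kraft sum = sum(2^(-l_i)) = 0.54, need <= 1. Result: satisfied (a binary prefix-free code with these lengths exists)

Yes


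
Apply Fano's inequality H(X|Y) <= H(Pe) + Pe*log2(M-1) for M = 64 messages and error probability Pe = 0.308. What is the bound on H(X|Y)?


H(Pe) = -Pe*log2(Pe) - (1-Pe)*log2(1-Pe) = -0.308*log2(0.308) - 0.692*log2(0.692) = 0.523291 + 0.367560 = 0.8909. Pe*log2(M-1) = 0.308*log2(63) = 1.841002. Bound = H(Pe) + Pe*log2(M-1) = 0.523291 + 0.367560 + 1.841002 = 2.7319

2.7319 bits


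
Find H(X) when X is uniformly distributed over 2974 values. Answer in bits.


H = log2(n) = log2(2974) = 11.5382

11.5382 bits


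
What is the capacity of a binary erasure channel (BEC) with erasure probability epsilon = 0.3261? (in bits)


C = 1 - epsilon = 1 - 0.3261 = 0.6739

0.6739 bits


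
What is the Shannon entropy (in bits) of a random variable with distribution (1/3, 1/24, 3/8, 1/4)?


H = -sum(p_i * log2(p_i)). Terms: -(1/3)*log2(1/3) = 0.528321; -(1/24)*log2(1/24) = 0.191040; -(3/8)*log2(3/8) = 0.530639; -(1/4)*log2(1/4) = 0.500000. H = 0.528321 + 0.191040 + 0.530639 + 0.500000 = 1.75

1.75 bits


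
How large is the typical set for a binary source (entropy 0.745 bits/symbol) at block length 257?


log2|A_typical| = nH = 257 * 0.745 = 191.465, so |A_typical| ~ 2^191.465 = 4.332e+57

4.332e+57


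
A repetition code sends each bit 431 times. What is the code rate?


Rate = k/n = 1/431

1/431


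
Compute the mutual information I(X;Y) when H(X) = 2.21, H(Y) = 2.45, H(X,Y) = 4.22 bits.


I(X;Y) = H(X) + H(Y) - H(X,Y) = 2.21 + 2.45 - 4.22 = 0.44

0.44 bits


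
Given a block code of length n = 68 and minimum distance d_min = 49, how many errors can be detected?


Detection capability = d_min - 1 = 49 - 1 = 48

48 errors


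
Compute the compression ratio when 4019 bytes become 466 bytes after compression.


Ratio = original / compressed = 4019 / 466 = 8.6245

8.6245


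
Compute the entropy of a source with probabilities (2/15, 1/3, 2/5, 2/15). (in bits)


H = -sum(p_i * log2(p_i)). Terms: -(2/15)*log2(2/15) = 0.387585; -(1/3)*log2(1/3) = 0.528321; -(2/5)*log2(2/5) = 0.528771; -(2/15)*log2(2/15) = 0.387585. H = 0.387585 + 0.528321 + 0.528771 + 0.387585 = 1.8323

1.8323 bits


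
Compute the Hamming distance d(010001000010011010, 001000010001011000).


Count differing positions: . ^ ^ . . ^ . ^ . . ^ ^ . . . . ^ . = 7 differences

7


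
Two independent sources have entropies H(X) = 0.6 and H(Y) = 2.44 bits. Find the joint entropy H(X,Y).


For independent variables, H(X,Y) = H(X) + H(Y) = 0.6 + 2.44 = 3.04

3.04 bits


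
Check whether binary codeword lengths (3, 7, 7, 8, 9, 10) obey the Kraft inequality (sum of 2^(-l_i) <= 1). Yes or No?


Kraft sum = sum(2^(-l_i)) = 0.1475, need <= 1. Result: satisfied (a binary prefix-free code with these lengths exists)

Yes


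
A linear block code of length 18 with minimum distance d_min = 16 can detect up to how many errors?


Detection capability = d_min - 1 = 16 - 1 = 15

15 errors


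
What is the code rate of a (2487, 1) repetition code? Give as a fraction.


Rate = k/n = 1/2487

1/2487


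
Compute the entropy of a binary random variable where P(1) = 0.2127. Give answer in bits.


H = -p*log2(p) - (1-p)*log2(1-p). -0.2127*log2(0.2127) = 0.474982; -0.7873*log2(0.7873) = 0.271630. H = 0.474982 + 0.271630 = 0.7466

0.7466 bits


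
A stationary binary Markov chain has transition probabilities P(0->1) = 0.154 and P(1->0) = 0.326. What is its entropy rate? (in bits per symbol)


Stationary distribution: pi_0 = p10/(p01+p10) = 0.6792, pi_1 = 0.3208. Entropy rate H' = pi_0*H(p01) + pi_1*H(p10) = 0.6792*0.6198 + 0.3208*0.9108 = 0.7131

0.7131 bits/symbol


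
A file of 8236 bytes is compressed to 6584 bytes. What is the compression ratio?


Ratio = original / compressed = 8236 / 6584 = 1.2509

1.2509


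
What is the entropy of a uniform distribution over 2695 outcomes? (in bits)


H = log2(n) = log2(2695) = 11.3961

11.3961 bits


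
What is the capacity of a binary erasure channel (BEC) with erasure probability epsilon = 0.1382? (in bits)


C = 1 - epsilon = 1 - 0.1382 = 0.8618

0.8618 bits


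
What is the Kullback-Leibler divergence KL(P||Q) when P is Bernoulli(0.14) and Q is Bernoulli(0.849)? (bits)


KL = p*log2(p/q) + (1-p)*log2((1-p)/(1-q)) = 0.14*log2(0.14/0.849) + 0.86*log2(0.86/0.151) = 1.7944

1.7944 bits


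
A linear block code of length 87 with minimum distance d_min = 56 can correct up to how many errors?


Correction capability = floor((d-1)/2) = floor((56-1)/2) = 27

27 errors


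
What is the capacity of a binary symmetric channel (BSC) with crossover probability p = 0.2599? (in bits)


H(p) = -p*log2(p) - (1-p)*log2(1-p) = -0.2599*log2(0.2599) - 0.7401*log2(0.7401) = 0.505238 + 0.321357 = 0.8266. C = 1 - H(p) = 1 - 0.8266 = 0.1734

0.1734 bits


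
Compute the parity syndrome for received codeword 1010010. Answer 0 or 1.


Syndrome = XOR of all bits = 1 XOR 0 XOR 1 XOR 0 XOR 0 XOR 1 XOR 0 = 1

1


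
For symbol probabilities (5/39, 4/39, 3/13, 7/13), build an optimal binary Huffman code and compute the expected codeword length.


Huffman construction (repeatedly merge the two least-probable nodes; each merge adds 1 bit to every symbol beneath it): 4/39 + 5/39 = 3/13; 3/13 + 3/13 = 6/13; 6/13 + 7/13 = 1. Resulting codeword lengths (in the order the probabilities were given): (3, 3, 2, 1). L_avg = sum(p_i * l_i) = 5/39*3 + 4/39*3 + 3/13*2 + 7/13*1 = 22/13 = 1.6923

1.6923 bits


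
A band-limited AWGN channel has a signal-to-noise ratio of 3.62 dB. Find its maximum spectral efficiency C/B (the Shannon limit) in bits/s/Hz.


SNR_linear = 10^(3.62/10) = 2.3014; C/B = log2(1 + SNR_linear) = log2(1 + 2.3014) = 1.7231

1.7231 bits/s/Hz


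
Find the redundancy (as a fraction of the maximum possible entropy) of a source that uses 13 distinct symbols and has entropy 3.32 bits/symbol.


H_max = log2(K) = log2(13) = 3.7004 bits/symbol. Redundancy = 1 - H/H_max = 1 - 3.32/3.7004 = 1 - 0.8972 = 0.1028

0.1028


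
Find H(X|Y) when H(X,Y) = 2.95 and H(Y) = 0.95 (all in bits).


H(X|Y) = H(X,Y) - H(Y) = 2.95 - 0.95 = 2.0

2.0 bits


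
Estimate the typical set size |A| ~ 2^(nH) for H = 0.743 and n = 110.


log2|A_typical| = nH = 110 * 0.743 = 81.73, so |A_typical| ~ 2^81.73 = 4.010e+24

4.010e+24


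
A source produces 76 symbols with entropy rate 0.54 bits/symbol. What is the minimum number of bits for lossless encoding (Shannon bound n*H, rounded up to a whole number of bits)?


Minimum bits >= n * H = 76 * 0.54 = 41.04, rounded up to a whole number of bits = 42

42 bits


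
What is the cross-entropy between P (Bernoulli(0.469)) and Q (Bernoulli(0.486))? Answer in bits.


H(P,Q) = -p*log2(q) - (1-p)*log2(1-q). -0.469*log2(0.486) = 0.488216; -0.531*log2(0.514) = 0.509845. H(P,Q) = 0.488216 + 0.509845 = 0.9981

0.9981 bits


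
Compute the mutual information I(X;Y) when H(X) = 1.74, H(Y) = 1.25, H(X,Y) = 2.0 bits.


I(X;Y) = H(X) + H(Y) - H(X,Y) = 1.74 + 1.25 - 2.0 = 0.99

0.99 bits


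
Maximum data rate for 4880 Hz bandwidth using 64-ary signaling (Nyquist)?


Rate = 2 * B * log2(M) = 2 * 4880 * 6.0 = 58560.0

58560.0 bps


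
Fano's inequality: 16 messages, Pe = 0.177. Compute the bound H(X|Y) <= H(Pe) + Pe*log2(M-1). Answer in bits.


H(Pe) = -Pe*log2(Pe) - (1-Pe)*log2(1-Pe) = -0.177*log2(0.177) - 0.823*log2(0.823) = 0.442178 + 0.231292 = 0.6735. Pe*log2(M-1) = 0.177*log2(15) = 0.691520. Bound = H(Pe) + Pe*log2(M-1) = 0.442178 + 0.231292 + 0.691520 = 1.365

1.365 bits


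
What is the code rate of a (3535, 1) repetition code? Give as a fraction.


Rate = k/n = 1/3535

1/3535


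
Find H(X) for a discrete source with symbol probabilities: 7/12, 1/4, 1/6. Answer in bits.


H = -sum(p_i * log2(p_i)). Terms: -(7/12)*log2(7/12) = 0.453604; -(1/4)*log2(1/4) = 0.500000; -(1/6)*log2(1/6) = 0.430827. H = 0.453604 + 0.500000 + 0.430827 = 1.3844

1.3844 bits


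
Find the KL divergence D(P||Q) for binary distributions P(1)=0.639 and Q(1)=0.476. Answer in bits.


KL = p*log2(p/q) + (1-p)*log2((1-p)/(1-q)) = 0.639*log2(0.639/0.476) + 0.361*log2(0.361/0.524) = 0.0774

0.0774 bits


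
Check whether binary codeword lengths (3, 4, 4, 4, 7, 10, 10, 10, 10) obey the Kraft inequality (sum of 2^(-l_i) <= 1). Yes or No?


Kraft sum = sum(2^(-l_i)) = 0.3242, need <= 1. Result: satisfied (a binary prefix-free code with these lengths exists)

Yes


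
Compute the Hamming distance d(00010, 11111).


Count differing positions: ^ ^ ^ . ^ = 4 differences

4


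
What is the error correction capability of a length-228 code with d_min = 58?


Correction capability = floor((d-1)/2) = floor((58-1)/2) = 28

28 errors


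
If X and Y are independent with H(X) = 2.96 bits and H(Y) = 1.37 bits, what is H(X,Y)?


For independent variables, H(X,Y) = H(X) + H(Y) = 2.96 + 1.37 = 4.33

4.33 bits


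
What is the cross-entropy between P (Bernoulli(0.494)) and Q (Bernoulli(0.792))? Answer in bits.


H(P,Q) = -p*log2(q) - (1-p)*log2(1-q). -0.494*log2(0.792) = 0.166195; -0.506*log2(0.208) = 1.146264. H(P,Q) = 0.166195 + 1.146264 = 1.3125

1.3125 bits


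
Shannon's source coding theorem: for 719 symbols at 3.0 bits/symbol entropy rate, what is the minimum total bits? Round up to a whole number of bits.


Minimum bits >= n * H = 719 * 3.0 = 2157.0, rounded up to a whole number of bits = 2157

2157 bits


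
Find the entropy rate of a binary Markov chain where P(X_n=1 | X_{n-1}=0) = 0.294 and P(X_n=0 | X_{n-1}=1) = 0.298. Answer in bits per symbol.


Stationary distribution: pi_0 = p10/(p01+p10) = 0.5034, pi_1 = 0.4966. Entropy rate H' = pi_0*H(p01) + pi_1*H(p10) = 0.5034*0.8738 + 0.4966*0.8788 = 0.8763

0.8763 bits/symbol


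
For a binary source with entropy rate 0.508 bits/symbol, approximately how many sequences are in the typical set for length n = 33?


log2|A_typical| = nH = 33 * 0.508 = 16.764, so |A_typical| ~ 2^16.764 = 1.113e+05

1.113e+05


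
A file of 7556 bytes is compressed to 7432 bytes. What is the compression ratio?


Ratio = original / compressed = 7556 / 7432 = 1.0167

1.0167


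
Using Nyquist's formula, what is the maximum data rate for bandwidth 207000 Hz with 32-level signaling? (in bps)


Rate = 2 * B * log2(M) = 2 * 207000 * 5.0 = 2070000.0

2070000.0 bps


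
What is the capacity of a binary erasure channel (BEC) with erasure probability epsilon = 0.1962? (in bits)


C = 1 - epsilon = 1 - 0.1962 = 0.8038

0.8038 bits


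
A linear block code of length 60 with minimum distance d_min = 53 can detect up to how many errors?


Detection capability = d_min - 1 = 53 - 1 = 52

52 errors


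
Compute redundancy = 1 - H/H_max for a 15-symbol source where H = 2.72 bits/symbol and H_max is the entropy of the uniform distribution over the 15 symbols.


H_max = log2(K) = log2(15) = 3.9069 bits/symbol. Redundancy = 1 - H/H_max = 1 - 2.72/3.9069 = 1 - 0.6962 = 0.3038

0.3038


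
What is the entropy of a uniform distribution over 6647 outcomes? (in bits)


H = log2(n) = log2(6647) = 12.6985

12.6985 bits


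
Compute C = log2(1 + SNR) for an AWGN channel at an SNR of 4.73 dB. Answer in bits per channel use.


SNR_linear = 10^(4.73/10) = 2.9717; C = log2(1 + SNR_linear) = log2(1 + 2.9717) = 1.9897

1.9897 bits/channel use


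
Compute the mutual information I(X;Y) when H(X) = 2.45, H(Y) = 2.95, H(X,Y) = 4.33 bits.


I(X;Y) = H(X) + H(Y) - H(X,Y) = 2.45 + 2.95 - 4.33 = 1.07

1.07 bits


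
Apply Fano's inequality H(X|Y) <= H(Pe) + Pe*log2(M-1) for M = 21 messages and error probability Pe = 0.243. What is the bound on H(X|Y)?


H(Pe) = -Pe*log2(Pe) - (1-Pe)*log2(1-Pe) = -0.243*log2(0.243) - 0.757*log2(0.757) = 0.495956 + 0.304038 = 0.8. Pe*log2(M-1) = 0.243*log2(20) = 1.050229. Bound = H(Pe) + Pe*log2(M-1) = 0.495956 + 0.304038 + 1.050229 = 1.8502

1.8502 bits


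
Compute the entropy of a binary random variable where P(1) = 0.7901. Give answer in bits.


H = -p*log2(p) - (1-p)*log2(1-p). -0.7901*log2(0.7901) = 0.268549; -0.2099*log2(0.2099) = 0.472742. H = 0.268549 + 0.472742 = 0.7413

0.7413 bits


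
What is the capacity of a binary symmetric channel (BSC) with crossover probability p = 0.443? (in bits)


H(p) = -p*log2(p) - (1-p)*log2(1-p) = -0.443*log2(0.443) - 0.557*log2(0.557) = 0.520357 + 0.470248 = 0.9906. C = 1 - H(p) = 1 - 0.9906 = 0.0094

0.0094 bits


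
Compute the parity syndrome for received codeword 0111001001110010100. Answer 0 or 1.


Syndrome = XOR of all bits = 0 XOR 1 XOR 1 XOR 1 XOR 0 XOR 0 XOR 1 XOR 0 XOR 0 XOR 1 XOR 1 XOR 1 XOR 0 XOR 0 XOR 1 XOR 0 XOR 1 XOR 0 XOR 0 = 1

1


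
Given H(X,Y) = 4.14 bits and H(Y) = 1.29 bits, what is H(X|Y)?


H(X|Y) = H(X,Y) - H(Y) = 4.14 - 1.29 = 2.85

2.85 bits


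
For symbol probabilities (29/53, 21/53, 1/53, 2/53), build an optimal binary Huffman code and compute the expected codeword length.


Huffman construction (repeatedly merge the two least-probable nodes; each merge adds 1 bit to every symbol beneath it): 1/53 + 2/53 = 3/53; 3/53 + 21/53 = 24/53; 24/53 + 29/53 = 1. Resulting codeword lengths (in the order the probabilities were given): (1, 2, 3, 3). L_avg = sum(p_i * l_i) = 29/53*1 + 21/53*2 + 1/53*3 + 2/53*3 = 80/53 = 1.5094

1.5094 bits


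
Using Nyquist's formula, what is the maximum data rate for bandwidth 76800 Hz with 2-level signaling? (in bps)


Rate = 2 * B * log2(M) = 2 * 76800 * 1.0 = 153600.0

153600.0 bps


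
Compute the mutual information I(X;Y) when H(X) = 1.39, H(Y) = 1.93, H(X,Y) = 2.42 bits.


I(X;Y) = H(X) + H(Y) - H(X,Y) = 1.39 + 1.93 - 2.42 = 0.9

0.9 bits


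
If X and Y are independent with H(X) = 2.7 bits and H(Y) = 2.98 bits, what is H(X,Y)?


For independent variables, H(X,Y) = H(X) + H(Y) = 2.7 + 2.98 = 5.68

5.68 bits


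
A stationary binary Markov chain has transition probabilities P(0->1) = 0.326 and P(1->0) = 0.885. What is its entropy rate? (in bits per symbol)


Stationary distribution: pi_0 = p10/(p01+p10) = 0.7308, pi_1 = 0.2692. Entropy rate H' = pi_0*H(p01) + pi_1*H(p10) = 0.7308*0.9108 + 0.2692*0.5148 = 0.8042

0.8042 bits/symbol


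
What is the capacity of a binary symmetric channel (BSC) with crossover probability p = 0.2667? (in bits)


H(p) = -p*log2(p) - (1-p)*log2(1-p) = -0.2667*log2(0.2667) - 0.7333*log2(0.7333) = 0.508520 + 0.328170 = 0.8367. C = 1 - H(p) = 1 - 0.8367 = 0.1633

0.1633 bits


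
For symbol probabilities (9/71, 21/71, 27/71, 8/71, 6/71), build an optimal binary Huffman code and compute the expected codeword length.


Huffman construction (repeatedly merge the two least-probable nodes; each merge adds 1 bit to every symbol beneath it): 6/71 + 8/71 = 14/71; 9/71 + 14/71 = 23/71; 21/71 + 23/71 = 44/71; 27/71 + 44/71 = 1. Resulting codeword lengths (in the order the probabilities were given): (3, 2, 1, 4, 4). L_avg = sum(p_i * l_i) = 9/71*3 + 21/71*2 + 27/71*1 + 8/71*4 + 6/71*4 = 152/71 = 2.1408

2.1408 bits


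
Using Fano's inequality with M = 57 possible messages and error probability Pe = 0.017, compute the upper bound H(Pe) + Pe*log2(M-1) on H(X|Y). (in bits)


H(Pe) = -Pe*log2(Pe) - (1-Pe)*log2(1-Pe) = -0.017*log2(0.017) - 0.983*log2(0.983) = 0.099931 + 0.024316 = 0.1242. Pe*log2(M-1) = 0.017*log2(56) = 0.098725. Bound = H(Pe) + Pe*log2(M-1) = 0.099931 + 0.024316 + 0.098725 = 0.223

0.223 bits


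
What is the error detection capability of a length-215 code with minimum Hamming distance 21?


Detection capability = d_min - 1 = 21 - 1 = 20

20 errors


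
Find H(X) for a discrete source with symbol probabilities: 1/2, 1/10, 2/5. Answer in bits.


H = -sum(p_i * log2(p_i)). Terms: -(1/2)*log2(1/2) = 0.500000; -(1/10)*log2(1/10) = 0.332193; -(2/5)*log2(2/5) = 0.528771. H = 0.500000 + 0.332193 + 0.528771 = 1.361

1.361 bits


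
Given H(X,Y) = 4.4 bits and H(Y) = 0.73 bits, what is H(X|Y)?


H(X|Y) = H(X,Y) - H(Y) = 4.4 - 0.73 = 3.67

3.67 bits


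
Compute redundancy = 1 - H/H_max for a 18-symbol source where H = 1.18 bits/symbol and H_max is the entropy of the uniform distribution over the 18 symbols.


H_max = log2(K) = log2(18) = 4.1699 bits/symbol. Redundancy = 1 - H/H_max = 1 - 1.18/4.1699 = 1 - 0.283 = 0.717

0.717


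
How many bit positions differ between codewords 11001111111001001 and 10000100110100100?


Count differing positions: . ^ . . ^ . ^ ^ . . ^ ^ . ^ ^ . ^ = 9 differences

9


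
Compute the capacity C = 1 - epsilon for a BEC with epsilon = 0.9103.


C = 1 - epsilon = 1 - 0.9103 = 0.0897

0.0897 bits


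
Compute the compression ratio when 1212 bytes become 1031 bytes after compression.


Ratio = original / compressed = 1212 / 1031 = 1.1756

1.1756


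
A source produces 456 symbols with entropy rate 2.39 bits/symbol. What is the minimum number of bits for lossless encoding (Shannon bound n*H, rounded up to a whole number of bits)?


Minimum bits >= n * H = 456 * 2.39 = 1089.84, rounded up to a whole number of bits = 1090

1090 bits


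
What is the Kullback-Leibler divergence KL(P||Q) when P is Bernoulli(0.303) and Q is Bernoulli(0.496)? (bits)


KL = p*log2(p/q) + (1-p)*log2((1-p)/(1-q)) = 0.303*log2(0.303/0.496) + 0.697*log2(0.697/0.504) = 0.1106

0.1106 bits


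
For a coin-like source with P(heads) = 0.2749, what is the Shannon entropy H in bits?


H = -p*log2(p) - (1-p)*log2(1-p). -0.2749*log2(0.2749) = 0.512145; -0.7251*log2(0.7251) = 0.336264. H = 0.512145 + 0.336264 = 0.8484

0.8484 bits


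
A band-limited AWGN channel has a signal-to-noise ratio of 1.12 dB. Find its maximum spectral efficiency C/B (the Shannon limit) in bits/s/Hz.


SNR_linear = 10^(1.12/10) = 1.2942; C/B = log2(1 + SNR_linear) = log2(1 + 1.2942) = 1.198

1.198 bits/s/Hz


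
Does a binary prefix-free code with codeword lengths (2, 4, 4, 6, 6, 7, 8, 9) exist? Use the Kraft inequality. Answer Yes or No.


Kraft sum = sum(2^(-l_i)) = 0.4199, need <= 1. Result: satisfied (a binary prefix-free code with these lengths exists)

Yes


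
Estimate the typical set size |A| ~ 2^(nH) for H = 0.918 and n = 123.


log2|A_typical| = nH = 123 * 0.918 = 112.914, so |A_typical| ~ 2^112.914 = 9.784e+33

9.784e+33


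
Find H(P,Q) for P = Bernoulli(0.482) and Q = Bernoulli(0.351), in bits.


H(P,Q) = -p*log2(q) - (1-p)*log2(1-q). -0.482*log2(0.351) = 0.728040; -0.518*log2(0.649) = 0.323082. H(P,Q) = 0.728040 + 0.323082 = 1.0511

1.0511 bits


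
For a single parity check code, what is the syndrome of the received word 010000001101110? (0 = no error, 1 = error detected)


Syndrome = XOR of all bits = 0 XOR 1 XOR 0 XOR 0 XOR 0 XOR 0 XOR 0 XOR 0 XOR 1 XOR 1 XOR 0 XOR 1 XOR 1 XOR 1 XOR 0 = 0

0


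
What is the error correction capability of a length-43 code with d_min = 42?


Correction capability = floor((d-1)/2) = floor((42-1)/2) = 20

20 errors


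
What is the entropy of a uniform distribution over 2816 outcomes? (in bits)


H = log2(n) = log2(2816) = 11.4594

11.4594 bits


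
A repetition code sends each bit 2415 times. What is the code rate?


Rate = k/n = 1/2415

1/2415


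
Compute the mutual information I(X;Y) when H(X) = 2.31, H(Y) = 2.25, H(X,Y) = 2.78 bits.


I(X;Y) = H(X) + H(Y) - H(X,Y) = 2.31 + 2.25 - 2.78 = 1.78

1.78 bits


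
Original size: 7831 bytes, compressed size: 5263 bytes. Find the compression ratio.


Ratio = original / compressed = 7831 / 5263 = 1.4879

1.4879


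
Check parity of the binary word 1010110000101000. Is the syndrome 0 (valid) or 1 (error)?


Syndrome = XOR of all bits = 1 XOR 0 XOR 1 XOR 0 XOR 1 XOR 1 XOR 0 XOR 0 XOR 0 XOR 0 XOR 1 XOR 0 XOR 1 XOR 0 XOR 0 XOR 0 = 0

0


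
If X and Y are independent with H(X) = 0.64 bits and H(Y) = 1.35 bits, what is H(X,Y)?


For independent variables, H(X,Y) = H(X) + H(Y) = 0.64 + 1.35 = 1.99

1.99 bits


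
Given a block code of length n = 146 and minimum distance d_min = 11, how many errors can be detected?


Detection capability = d_min - 1 = 11 - 1 = 10

10 errors


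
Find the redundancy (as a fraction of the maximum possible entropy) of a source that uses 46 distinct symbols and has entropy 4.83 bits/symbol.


H_max = log2(K) = log2(46) = 5.5236 bits/symbol. Redundancy = 1 - H/H_max = 1 - 4.83/5.5236 = 1 - 0.8744 = 0.1256

0.1256


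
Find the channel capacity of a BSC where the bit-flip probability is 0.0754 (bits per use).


H(p) = -p*log2(p) - (1-p)*log2(1-p) = -0.0754*log2(0.0754) - 0.9246*log2(0.9246) = 0.281189 + 0.104571 = 0.3858. C = 1 - H(p) = 1 - 0.3858 = 0.6142

0.6142 bits


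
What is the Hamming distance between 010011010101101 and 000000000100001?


Count differing positions: . ^ . . ^ ^ . ^ . . . ^ ^ . . = 6 differences

6


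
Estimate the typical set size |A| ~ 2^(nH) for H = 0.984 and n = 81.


log2|A_typical| = nH = 81 * 0.984 = 79.704, so |A_typical| ~ 2^79.704 = 9.847e+23

9.847e+23


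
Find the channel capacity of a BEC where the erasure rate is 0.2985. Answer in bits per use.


C = 1 - epsilon = 1 - 0.2985 = 0.7015

0.7015 bits


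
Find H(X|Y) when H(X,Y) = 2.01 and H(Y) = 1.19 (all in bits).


H(X|Y) = H(X,Y) - H(Y) = 2.01 - 1.19 = 0.82

0.82 bits


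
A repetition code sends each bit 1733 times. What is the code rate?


Rate = k/n = 1/1733

1/1733


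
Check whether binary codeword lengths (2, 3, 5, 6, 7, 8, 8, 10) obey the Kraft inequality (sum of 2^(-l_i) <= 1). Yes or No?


Kraft sum = sum(2^(-l_i)) = 0.4385, need <= 1. Result: satisfied (a binary prefix-free code with these lengths exists)

Yes


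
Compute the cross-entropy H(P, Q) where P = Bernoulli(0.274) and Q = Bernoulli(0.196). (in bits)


H(P,Q) = -p*log2(q) - (1-p)*log2(1-q). -0.274*log2(0.196) = 0.644194; -0.726*log2(0.804) = 0.228496. H(P,Q) = 0.644194 + 0.228496 = 0.8727

0.8727 bits


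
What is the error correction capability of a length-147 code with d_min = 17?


Correction capability = floor((d-1)/2) = floor((17-1)/2) = 8

8 errors


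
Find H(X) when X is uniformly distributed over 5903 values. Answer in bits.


H = log2(n) = log2(5903) = 12.5272

12.5272 bits


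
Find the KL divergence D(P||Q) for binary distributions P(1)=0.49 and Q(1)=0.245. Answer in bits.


KL = p*log2(p/q) + (1-p)*log2((1-p)/(1-q)) = 0.49*log2(0.49/0.245) + 0.51*log2(0.51/0.755) = 0.2014

0.2014 bits


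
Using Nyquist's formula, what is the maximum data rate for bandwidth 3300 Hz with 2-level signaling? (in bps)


Rate = 2 * B * log2(M) = 2 * 3300 * 1.0 = 6600.0

6600.0 bps


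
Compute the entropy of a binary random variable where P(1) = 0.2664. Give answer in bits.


H = -p*log2(p) - (1-p)*log2(1-p). -0.2664*log2(0.2664) = 0.508380; -0.7336*log2(0.7336) = 0.327871. H = 0.508380 + 0.327871 = 0.8363

0.8363 bits


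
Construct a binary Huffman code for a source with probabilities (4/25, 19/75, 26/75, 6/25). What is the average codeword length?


Huffman construction (repeatedly merge the two least-probable nodes; each merge adds 1 bit to every symbol beneath it): 4/25 + 6/25 = 2/5; 19/75 + 26/75 = 3/5; 2/5 + 3/5 = 1. Resulting codeword lengths (in the order the probabilities were given): (2, 2, 2, 2). L_avg = sum(p_i * l_i) = 4/25*2 + 19/75*2 + 26/75*2 + 6/25*2 = 2

2.0 bits


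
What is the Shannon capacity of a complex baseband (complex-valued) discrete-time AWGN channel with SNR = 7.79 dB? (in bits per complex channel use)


SNR_linear = 10^(7.79/10) = 6.0117; C = log2(1 + SNR_linear) = log2(1 + 6.0117) = 2.8098

2.8098 bits/channel use


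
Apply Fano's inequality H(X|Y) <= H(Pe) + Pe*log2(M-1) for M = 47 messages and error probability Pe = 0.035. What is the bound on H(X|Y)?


H(Pe) = -Pe*log2(Pe) - (1-Pe)*log2(1-Pe) = -0.035*log2(0.035) - 0.965*log2(0.965) = 0.169278 + 0.049600 = 0.2189. Pe*log2(M-1) = 0.035*log2(46) = 0.193325. Bound = H(Pe) + Pe*log2(M-1) = 0.169278 + 0.049600 + 0.193325 = 0.4122

0.4122 bits


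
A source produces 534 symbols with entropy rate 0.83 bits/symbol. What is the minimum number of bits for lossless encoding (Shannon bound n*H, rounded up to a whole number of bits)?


Minimum bits >= n * H = 534 * 0.83 = 443.22, rounded up to a whole number of bits = 444

444 bits


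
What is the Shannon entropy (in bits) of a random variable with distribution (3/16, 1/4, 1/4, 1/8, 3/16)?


H = -sum(p_i * log2(p_i)). Terms: -(3/16)*log2(3/16) = 0.452820; -(1/4)*log2(1/4) = 0.500000; -(1/4)*log2(1/4) = 0.500000; -(1/8)*log2(1/8) = 0.375000; -(3/16)*log2(3/16) = 0.452820. H = 0.452820 + 0.500000 + 0.500000 + 0.375000 + 0.452820 = 2.2806

2.2806 bits


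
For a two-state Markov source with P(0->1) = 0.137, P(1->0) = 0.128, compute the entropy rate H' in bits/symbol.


Stationary distribution: pi_0 = p10/(p01+p10) = 0.483, pi_1 = 0.517. Entropy rate H' = pi_0*H(p01) + pi_1*H(p10) = 0.483*0.5763 + 0.517*0.5519 = 0.5637

0.5637 bits/symbol


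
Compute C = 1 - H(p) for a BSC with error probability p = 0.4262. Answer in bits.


H(p) = -p*log2(p) - (1-p)*log2(1-p) = -0.4262*log2(0.4262) - 0.5738*log2(0.5738) = 0.524395 + 0.459832 = 0.9842. C = 1 - H(p) = 1 - 0.9842 = 0.0158

0.0158 bits


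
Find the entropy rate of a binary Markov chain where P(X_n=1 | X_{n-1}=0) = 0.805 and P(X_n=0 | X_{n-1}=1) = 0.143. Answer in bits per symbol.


Stationary distribution: pi_0 = p10/(p01+p10) = 0.1508, pi_1 = 0.8492. Entropy rate H' = pi_0*H(p01) + pi_1*H(p10) = 0.1508*0.7118 + 0.8492*0.592 = 0.6101

0.6101 bits/symbol


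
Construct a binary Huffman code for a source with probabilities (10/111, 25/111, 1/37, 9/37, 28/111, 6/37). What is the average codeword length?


Huffman construction (repeatedly merge the two least-probable nodes; each merge adds 1 bit to every symbol beneath it): 1/37 + 10/111 = 13/111; 13/111 + 6/37 = 31/111; 25/111 + 9/37 = 52/111; 28/111 + 31/111 = 59/111; 52/111 + 59/111 = 1. Resulting codeword lengths (in the order the probabilities were given): (4, 2, 4, 2, 2, 3). L_avg = sum(p_i * l_i) = 10/111*4 + 25/111*2 + 1/37*4 + 9/37*2 + 28/111*2 + 6/37*3 = 266/111 = 2.3964

2.3964 bits


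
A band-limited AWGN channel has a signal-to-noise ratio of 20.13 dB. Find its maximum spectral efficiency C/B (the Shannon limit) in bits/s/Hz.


SNR_linear = 10^(20.13/10) = 103.0386; C/B = log2(1 + SNR_linear) = log2(1 + 103.0386) = 6.701

6.701 bits/s/Hz


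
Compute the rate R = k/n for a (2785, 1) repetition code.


Rate = k/n = 1/2785

1/2785


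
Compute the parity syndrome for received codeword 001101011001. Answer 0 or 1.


Syndrome = XOR of all bits = 0 XOR 0 XOR 1 XOR 1 XOR 0 XOR 1 XOR 0 XOR 1 XOR 1 XOR 0 XOR 0 XOR 1 = 0

0


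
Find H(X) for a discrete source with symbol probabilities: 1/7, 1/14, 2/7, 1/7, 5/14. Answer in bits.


H = -sum(p_i * log2(p_i)). Terms: -(1/7)*log2(1/7) = 0.401051; -(1/14)*log2(1/14) = 0.271954; -(2/7)*log2(2/7) = 0.516387; -(1/7)*log2(1/7) = 0.401051; -(5/14)*log2(5/14) = 0.530510. H = 0.401051 + 0.271954 + 0.516387 + 0.401051 + 0.530510 = 2.121

2.121 bits


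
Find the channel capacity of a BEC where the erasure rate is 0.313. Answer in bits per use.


C = 1 - epsilon = 1 - 0.313 = 0.687

0.687 bits


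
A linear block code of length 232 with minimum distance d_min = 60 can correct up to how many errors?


Correction capability = floor((d-1)/2) = floor((60-1)/2) = 29

29 errors


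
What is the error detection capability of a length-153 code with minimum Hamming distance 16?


Detection capability = d_min - 1 = 16 - 1 = 15

15 errors


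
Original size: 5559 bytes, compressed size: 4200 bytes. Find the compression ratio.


Ratio = original / compressed = 5559 / 4200 = 1.3236

1.3236


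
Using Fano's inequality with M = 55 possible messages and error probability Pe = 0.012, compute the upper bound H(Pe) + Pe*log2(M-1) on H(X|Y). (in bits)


H(Pe) = -Pe*log2(Pe) - (1-Pe)*log2(1-Pe) = -0.012*log2(0.012) - 0.988*log2(0.988) = 0.076570 + 0.017208 = 0.0938. Pe*log2(M-1) = 0.012*log2(54) = 0.069059. Bound = H(Pe) + Pe*log2(M-1) = 0.076570 + 0.017208 + 0.069059 = 0.1628

0.1628 bits


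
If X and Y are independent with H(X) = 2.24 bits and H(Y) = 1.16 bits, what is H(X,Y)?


For independent variables, H(X,Y) = H(X) + H(Y) = 2.24 + 1.16 = 3.4

3.4 bits


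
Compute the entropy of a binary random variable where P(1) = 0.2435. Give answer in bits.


H = -p*log2(p) - (1-p)*log2(1-p). -0.2435*log2(0.2435) = 0.496255; -0.7565*log2(0.7565) = 0.304558. H = 0.496255 + 0.304558 = 0.8008

0.8008 bits


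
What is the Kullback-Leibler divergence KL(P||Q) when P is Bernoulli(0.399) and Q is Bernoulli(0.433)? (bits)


KL = p*log2(p/q) + (1-p)*log2((1-p)/(1-q)) = 0.399*log2(0.399/0.433) + 0.601*log2(0.601/0.567) = 0.0034

0.0034 bits


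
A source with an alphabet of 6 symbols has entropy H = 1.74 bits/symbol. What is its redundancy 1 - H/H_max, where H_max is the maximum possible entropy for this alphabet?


H_max = log2(K) = log2(6) = 2.585 bits/symbol. Redundancy = 1 - H/H_max = 1 - 1.74/2.585 = 1 - 0.6731 = 0.3269

0.3269
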